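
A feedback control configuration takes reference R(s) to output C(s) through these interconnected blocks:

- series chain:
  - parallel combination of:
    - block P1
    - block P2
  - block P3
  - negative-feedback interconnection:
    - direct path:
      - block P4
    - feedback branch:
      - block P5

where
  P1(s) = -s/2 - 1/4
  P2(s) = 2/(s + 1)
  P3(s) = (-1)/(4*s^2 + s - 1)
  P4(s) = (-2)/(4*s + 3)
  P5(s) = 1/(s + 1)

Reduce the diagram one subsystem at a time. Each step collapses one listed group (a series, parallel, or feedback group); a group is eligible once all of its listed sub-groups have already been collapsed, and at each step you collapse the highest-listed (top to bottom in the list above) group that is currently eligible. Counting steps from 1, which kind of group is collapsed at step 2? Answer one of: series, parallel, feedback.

Reducing step by step:

Step 1. add P1, P2 (parallel)
Step 2. collapse the loop (P4 forward, P5 return)
Step 3. cascade (P1+P2), P3, [P4/(1+P4*P5)]
Step 2: feedback.

Answer: feedback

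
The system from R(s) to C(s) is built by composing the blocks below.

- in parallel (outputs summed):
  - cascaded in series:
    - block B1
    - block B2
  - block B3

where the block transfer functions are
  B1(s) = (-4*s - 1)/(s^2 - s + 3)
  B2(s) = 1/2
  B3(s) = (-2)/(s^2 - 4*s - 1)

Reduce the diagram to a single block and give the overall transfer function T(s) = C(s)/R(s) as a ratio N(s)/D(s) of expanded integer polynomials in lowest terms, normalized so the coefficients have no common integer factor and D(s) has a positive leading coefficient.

Reducing step by step:

(1) cascade B1, B2 = (-4*s - 1)/(2*s^2 - 2*s + 6)
(2) parallel reduction of (B1*B2), B3; the result is T(s) itself (integer coefficients, no common factor, positive leading denominator coefficient)

Answer: (-4*s^3 + 11*s^2 + 12*s - 11)/(2*s^4 - 10*s^3 + 12*s^2 - 22*s - 6)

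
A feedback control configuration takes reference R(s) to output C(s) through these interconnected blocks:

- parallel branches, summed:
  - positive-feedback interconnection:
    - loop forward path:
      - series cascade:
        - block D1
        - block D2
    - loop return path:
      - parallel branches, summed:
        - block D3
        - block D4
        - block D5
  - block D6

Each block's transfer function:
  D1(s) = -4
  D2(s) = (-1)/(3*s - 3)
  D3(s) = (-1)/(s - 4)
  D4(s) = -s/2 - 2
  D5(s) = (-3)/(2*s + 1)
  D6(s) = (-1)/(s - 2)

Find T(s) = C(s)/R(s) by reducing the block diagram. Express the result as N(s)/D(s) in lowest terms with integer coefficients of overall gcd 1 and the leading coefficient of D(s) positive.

Answer: (-2*s^3 - 19*s^2 + 75*s + 96)/(10*s^4 - 45*s^3 + 15*s^2 + 6*s + 128)

Working:
1. combine D1, D2 in series: 4/(3*s - 3)
2. combine D3, D4, D5 in parallel: (-2*s^3 - s^2 + 22*s + 38)/(4*s^2 - 14*s - 8)
3. close the feedback loop around (D1*D2), (D3+D4+D5): (8*s^2 - 28*s - 16)/(10*s^3 - 25*s^2 - 35*s - 64)
4. sum the parallel branches [(D1*D2)/(1-(D1*D2)*(D3+D4+D5))], D6, giving the overall T(s)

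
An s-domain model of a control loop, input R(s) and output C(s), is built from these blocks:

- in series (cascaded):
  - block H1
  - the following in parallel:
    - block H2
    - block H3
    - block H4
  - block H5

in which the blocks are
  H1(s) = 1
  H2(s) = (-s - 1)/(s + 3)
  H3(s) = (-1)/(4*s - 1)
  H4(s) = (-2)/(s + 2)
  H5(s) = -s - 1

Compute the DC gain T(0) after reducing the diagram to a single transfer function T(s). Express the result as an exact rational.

Step 1 - combine H2, H3, H4 in parallel gives (-4*s^3 - 20*s^2 - 32*s + 2)/(4*s^3 + 19*s^2 + 19*s - 6)
Step 2 - series reduction of H1, (H2+H3+H4), H5 gives (4*s^4 + 24*s^3 + 52*s^2 + 30*s - 2)/(4*s^3 + 19*s^2 + 19*s - 6)
Evaluating the step-2 result (the overall T(s)) at s = 0 gives T(0) = -2/(-6) = 1/3.

Final answer: 1/3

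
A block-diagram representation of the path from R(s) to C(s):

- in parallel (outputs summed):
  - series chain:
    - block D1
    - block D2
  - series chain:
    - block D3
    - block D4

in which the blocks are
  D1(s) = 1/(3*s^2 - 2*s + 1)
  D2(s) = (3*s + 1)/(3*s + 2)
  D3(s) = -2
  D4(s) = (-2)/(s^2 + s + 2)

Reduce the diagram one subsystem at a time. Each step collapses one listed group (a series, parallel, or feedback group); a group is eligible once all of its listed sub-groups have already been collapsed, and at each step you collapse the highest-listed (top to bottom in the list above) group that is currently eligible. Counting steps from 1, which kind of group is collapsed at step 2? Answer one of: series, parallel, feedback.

(1) combine D1, D2 in series
(2) series reduction of D3, D4
(3) add (D1*D2), (D3*D4) (parallel)
Step 2: series.

Answer: series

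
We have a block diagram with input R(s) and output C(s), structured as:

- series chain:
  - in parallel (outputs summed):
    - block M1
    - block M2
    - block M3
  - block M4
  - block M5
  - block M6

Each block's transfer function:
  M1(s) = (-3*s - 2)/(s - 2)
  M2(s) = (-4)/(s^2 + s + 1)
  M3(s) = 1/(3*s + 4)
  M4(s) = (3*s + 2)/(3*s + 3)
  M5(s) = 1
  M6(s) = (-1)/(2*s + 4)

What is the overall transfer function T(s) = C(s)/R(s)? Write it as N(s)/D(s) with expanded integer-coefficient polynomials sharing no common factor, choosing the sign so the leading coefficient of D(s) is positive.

The answer is (27*s^5 + 96*s^4 + 196*s^3 + 153*s^2 - 28*s - 44)/(18*s^6 + 60*s^5 + 12*s^4 - 174*s^3 - 312*s^2 - 264*s - 96).

Reasoning:
[1] reduce the parallel group M1, M2, M3 -> (-9*s^4 - 26*s^3 - 48*s^2 - 19*s + 22)/(3*s^4 + s^3 - 7*s^2 - 10*s - 8)
[2] reduce the series chain (M1+M2+M3), M4, M5, M6, which is the overall transfer function T(s) = C(s)/R(s) in lowest terms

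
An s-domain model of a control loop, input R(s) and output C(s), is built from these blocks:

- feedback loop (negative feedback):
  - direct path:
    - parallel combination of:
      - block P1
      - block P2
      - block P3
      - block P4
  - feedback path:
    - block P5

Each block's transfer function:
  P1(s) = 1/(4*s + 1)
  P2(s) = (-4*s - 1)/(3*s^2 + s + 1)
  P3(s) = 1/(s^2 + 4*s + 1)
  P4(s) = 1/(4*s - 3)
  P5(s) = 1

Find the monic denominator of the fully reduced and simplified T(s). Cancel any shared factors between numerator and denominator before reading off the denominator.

(1) sum the parallel branches P1, P2, P3, P4 gives (-40*s^5 - 94*s^4 + 50*s^3 + 122*s^2 + 19*s - 2)/(48*s^6 + 184*s^5 + 15*s^4 - 23*s^3 - 48*s^2 - 23*s - 3)
(2) collapse the loop ((P1+P2+P3+P4) forward, P5 return) gives (-40*s^5 - 94*s^4 + 50*s^3 + 122*s^2 + 19*s - 2)/(48*s^6 + 144*s^5 - 79*s^4 + 27*s^3 + 74*s^2 - 4*s - 5)
Step 2 gives the fully reduced T(s), with no common factor left to cancel. The denominator's leading coefficient is 48, so divide each of its coefficients by 48 to get the monic form.

Final answer: s^6 + 3*s^5 - 79*s^4/48 + 9*s^3/16 + 37*s^2/24 - s/12 - 5/48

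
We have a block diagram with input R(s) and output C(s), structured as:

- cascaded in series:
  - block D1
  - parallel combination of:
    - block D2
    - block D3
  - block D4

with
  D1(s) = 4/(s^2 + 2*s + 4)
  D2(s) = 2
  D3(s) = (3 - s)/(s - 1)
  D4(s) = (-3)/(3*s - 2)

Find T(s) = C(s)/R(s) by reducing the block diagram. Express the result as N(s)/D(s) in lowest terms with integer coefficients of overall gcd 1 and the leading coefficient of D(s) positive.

Step 1 - sum the parallel branches D2, D3: (s + 1)/(s - 1)
Step 2 - multiply D1, (D2+D3), D4 (series); the result is T(s) itself (integer coefficients, no common factor, positive leading denominator coefficient)

Answer: (-12*s - 12)/(3*s^4 + s^3 + 4*s^2 - 16*s + 8)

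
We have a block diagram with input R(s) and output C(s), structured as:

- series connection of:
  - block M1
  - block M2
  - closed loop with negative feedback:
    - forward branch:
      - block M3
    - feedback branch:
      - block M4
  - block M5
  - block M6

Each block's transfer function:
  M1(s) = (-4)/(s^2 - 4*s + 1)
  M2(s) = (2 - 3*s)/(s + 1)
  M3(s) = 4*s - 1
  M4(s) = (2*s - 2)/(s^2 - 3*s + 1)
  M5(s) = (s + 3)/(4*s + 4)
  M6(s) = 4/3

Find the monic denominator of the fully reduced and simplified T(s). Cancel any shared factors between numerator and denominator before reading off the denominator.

Step 1. collapse the loop (M3 forward, M4 return) -> (4*s^3 - 13*s^2 + 7*s - 1)/(9*s^2 - 13*s + 3)
Step 2. combine M1, M2, [M3/(1+M3*M4)], M5, M6 in series -> (48*s^5 - 44*s^4 - 376*s^3 + 496*s^2 - 196*s + 24)/(27*s^6 - 93*s^5 - 75*s^4 + 162*s^3 + 51*s^2 - 57*s + 9)
The result of step 2 is T(s) in lowest terms. Its denominator has leading coefficient 27; dividing the denominator through by 27 makes it monic.

Final answer: s^6 - 31*s^5/9 - 25*s^4/9 + 6*s^3 + 17*s^2/9 - 19*s/9 + 1/3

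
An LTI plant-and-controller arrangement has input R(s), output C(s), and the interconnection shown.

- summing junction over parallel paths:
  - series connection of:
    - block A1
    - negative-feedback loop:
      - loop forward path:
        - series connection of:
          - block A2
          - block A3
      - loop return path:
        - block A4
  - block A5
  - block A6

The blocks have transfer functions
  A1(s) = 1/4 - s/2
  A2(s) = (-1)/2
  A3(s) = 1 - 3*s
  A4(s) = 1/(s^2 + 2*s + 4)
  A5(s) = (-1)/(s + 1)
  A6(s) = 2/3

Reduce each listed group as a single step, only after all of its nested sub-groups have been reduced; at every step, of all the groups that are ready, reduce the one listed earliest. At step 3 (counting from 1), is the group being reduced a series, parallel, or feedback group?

The answer is series.

Reasoning:
Step 1 - multiply A2, A3 (series)
Step 2 - close the feedback loop around (A2*A3), A4
Step 3 - series reduction of A1, [(A2*A3)/(1+(A2*A3)*A4)]
Step 4 - reduce the parallel group (A1*[(A2*A3)/(1+(A2*A3)*A4)]), A5, A6
Step 3 collapses a series group.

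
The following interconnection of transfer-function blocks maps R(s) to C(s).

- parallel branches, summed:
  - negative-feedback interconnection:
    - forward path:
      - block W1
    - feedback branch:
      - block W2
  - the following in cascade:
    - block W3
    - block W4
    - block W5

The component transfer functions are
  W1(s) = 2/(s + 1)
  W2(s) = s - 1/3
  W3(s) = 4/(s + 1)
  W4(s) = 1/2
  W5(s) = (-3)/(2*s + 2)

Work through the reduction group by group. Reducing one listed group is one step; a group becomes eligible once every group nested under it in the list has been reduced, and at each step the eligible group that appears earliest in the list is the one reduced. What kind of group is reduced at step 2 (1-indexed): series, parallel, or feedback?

The answer is series.

Reasoning:
[1] collapse the loop (W1 forward, W2 return)
[2] series reduction of W3, W4, W5
[3] reduce the parallel group [W1/(1+W1*W2)], (W3*W4*W5)
The group at step 2 is a series group.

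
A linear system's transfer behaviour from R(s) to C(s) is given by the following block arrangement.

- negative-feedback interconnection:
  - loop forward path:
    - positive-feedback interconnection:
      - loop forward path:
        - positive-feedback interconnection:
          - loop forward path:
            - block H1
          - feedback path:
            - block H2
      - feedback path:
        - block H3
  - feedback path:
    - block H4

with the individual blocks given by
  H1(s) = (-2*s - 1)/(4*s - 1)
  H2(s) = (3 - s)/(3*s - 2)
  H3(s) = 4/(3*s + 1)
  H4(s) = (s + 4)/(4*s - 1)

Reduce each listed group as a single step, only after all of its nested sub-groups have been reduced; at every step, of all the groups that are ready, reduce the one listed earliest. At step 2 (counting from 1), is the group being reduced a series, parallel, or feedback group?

Step 1: reduce the feedback loop with forward H1 and return H2
Step 2: collapse the loop ([H1/(1-H1*H2)] forward, H3 return)
Step 3: close the feedback loop around [[H1/(1-H1*H2)]/(1-[H1/(1-H1*H2)]*H3)], H4
So the answer for step 2 is feedback.

Hence the answer: feedback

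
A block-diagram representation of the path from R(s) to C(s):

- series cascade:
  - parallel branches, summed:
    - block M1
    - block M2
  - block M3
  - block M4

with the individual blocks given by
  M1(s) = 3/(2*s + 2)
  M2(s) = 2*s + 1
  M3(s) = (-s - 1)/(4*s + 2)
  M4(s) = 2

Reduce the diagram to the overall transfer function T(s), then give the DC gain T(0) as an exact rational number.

Step 1 - combine M1, M2 in parallel -> (4*s^2 + 6*s + 5)/(2*s + 2)
Step 2 - series reduction of (M1+M2), M3, M4 -> (-4*s^2 - 6*s - 5)/(4*s + 2)
That last expression is T(s); at s = 0 only the constant terms survive, so T(0) = -5/2.

Final answer: -5/2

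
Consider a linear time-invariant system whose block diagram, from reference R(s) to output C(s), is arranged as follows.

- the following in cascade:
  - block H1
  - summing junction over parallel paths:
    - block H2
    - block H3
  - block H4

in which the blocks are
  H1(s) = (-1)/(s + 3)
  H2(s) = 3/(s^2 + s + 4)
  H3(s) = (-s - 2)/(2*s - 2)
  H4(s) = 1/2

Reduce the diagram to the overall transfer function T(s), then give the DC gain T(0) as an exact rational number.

Step 1 - combine H2, H3 in parallel = (-s^3 - 3*s^2 - 14)/(2*s^3 + 6*s - 8)
Step 2 - series reduction of H1, (H2+H3), H4 = (s^3 + 3*s^2 + 14)/(4*s^4 + 12*s^3 + 12*s^2 + 20*s - 48)
Evaluating the step-2 result (the overall T(s)) at s = 0 gives T(0) = 14/(-48) = -7/24.

Hence the answer: -7/24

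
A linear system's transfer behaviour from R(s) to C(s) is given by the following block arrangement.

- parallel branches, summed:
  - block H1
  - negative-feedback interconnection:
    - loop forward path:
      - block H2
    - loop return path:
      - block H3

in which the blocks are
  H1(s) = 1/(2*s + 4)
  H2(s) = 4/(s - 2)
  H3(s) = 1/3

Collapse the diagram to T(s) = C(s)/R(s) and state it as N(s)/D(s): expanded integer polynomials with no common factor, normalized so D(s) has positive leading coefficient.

Step 1: feedback reduction of H2, H3: 12/(3*s - 2)
Step 2: parallel reduction of H1, [H2/(1+H2*H3)]; the result is T(s) itself (integer coefficients, no common factor, positive leading denominator coefficient)

Answer: (27*s + 46)/(6*s^2 + 8*s - 8)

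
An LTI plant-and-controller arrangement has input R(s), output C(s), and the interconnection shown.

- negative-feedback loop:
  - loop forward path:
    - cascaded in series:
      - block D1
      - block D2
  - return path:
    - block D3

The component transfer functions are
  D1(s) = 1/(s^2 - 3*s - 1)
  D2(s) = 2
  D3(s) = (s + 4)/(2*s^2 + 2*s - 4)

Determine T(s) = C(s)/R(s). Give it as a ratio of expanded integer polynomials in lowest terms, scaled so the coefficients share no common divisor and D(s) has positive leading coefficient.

[1] series reduction of D1, D2 -> 2/(s^2 - 3*s - 1)
[2] close the feedback loop around (D1*D2), D3; the result is T(s) itself (integer coefficients, no common factor, positive leading denominator coefficient)

Hence the answer: (2*s^2 + 2*s - 4)/(s^4 - 2*s^3 - 6*s^2 + 6*s + 6)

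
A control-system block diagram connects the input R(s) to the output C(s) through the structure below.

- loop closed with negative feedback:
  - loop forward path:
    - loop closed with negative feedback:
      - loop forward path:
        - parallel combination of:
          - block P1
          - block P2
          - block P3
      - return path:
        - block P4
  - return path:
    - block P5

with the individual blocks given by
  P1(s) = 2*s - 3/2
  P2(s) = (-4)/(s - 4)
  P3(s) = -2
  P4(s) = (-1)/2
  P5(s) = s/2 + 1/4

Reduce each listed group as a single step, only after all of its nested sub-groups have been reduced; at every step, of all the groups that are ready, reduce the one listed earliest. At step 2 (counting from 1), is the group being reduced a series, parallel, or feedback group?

[1] add P1, P2, P3 (parallel)
[2] reduce the feedback loop with forward (P1+P2+P3) and return P4
[3] apply the feedback formula to [(P1+P2+P3)/(1+(P1+P2+P3)*P4)], P5
Step 2: feedback.

Final answer: feedback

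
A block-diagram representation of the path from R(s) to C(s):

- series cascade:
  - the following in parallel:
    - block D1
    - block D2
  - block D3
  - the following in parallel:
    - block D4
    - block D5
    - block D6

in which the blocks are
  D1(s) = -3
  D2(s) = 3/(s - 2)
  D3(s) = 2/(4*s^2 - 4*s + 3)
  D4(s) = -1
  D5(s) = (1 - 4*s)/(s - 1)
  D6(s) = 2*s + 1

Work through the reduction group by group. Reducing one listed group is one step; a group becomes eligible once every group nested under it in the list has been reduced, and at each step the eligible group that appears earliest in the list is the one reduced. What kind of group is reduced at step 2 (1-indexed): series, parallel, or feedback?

Answer: parallel

Working:
Step 1: reduce the parallel group D1, D2
Step 2: combine D4, D5, D6 in parallel
Step 3: multiply (D1+D2), D3, (D4+D5+D6) (series)
At step 2 the group reduced is parallel.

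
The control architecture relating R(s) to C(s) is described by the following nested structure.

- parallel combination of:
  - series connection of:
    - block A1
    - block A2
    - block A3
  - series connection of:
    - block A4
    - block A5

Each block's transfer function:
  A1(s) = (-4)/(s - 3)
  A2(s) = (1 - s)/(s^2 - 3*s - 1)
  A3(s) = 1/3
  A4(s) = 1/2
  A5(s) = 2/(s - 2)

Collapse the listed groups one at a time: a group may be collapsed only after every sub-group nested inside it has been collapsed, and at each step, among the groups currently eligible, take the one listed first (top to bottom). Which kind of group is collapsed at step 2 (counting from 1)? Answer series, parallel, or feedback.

Answer: series

Working:
[1] multiply A1, A2, A3 (series)
[2] combine A4, A5 in series
[3] parallel reduction of (A1*A2*A3), (A4*A5)
Step 2 collapses a series group.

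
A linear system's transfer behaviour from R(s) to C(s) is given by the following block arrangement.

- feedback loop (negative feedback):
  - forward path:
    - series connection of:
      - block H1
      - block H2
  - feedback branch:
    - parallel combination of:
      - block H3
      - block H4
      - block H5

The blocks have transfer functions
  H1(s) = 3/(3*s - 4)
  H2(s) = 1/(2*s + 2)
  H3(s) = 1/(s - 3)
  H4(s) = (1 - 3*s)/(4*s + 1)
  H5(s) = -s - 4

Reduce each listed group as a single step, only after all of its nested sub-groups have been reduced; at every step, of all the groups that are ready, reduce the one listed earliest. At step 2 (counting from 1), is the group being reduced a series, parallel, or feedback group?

Step 1. combine H1, H2 in series
Step 2. parallel reduction of H3, H4, H5
Step 3. reduce the feedback loop with forward (H1*H2) and return (H3+H4+H5)
Step 2 collapses a parallel group.

Therefore the answer is parallel.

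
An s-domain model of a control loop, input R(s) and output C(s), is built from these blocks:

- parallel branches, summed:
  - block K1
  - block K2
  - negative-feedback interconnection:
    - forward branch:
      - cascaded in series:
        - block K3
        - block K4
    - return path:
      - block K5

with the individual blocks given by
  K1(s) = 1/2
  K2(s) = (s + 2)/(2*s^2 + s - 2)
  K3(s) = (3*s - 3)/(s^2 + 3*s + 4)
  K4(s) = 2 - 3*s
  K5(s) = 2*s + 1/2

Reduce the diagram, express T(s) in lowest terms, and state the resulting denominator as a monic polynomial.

Step 1 - combine K3, K4 in series = (-9*s^2 + 15*s - 6)/(s^2 + 3*s + 4)
Step 2 - feedback reduction of (K3*K4), K5 = (18*s^2 - 30*s + 12)/(36*s^3 - 53*s^2 + 3*s - 2)
Step 3 - reduce the parallel group K1, K2, [(K3*K4)/(1+(K3*K4)*K5)] = (72*s^5 + 74*s^4 - 165*s^3 - 185*s^2 + 144*s - 52)/(144*s^5 - 140*s^4 - 238*s^3 + 210*s^2 - 16*s + 8)
Step 3 gives the fully reduced T(s), with no common factor left to cancel. The denominator's leading coefficient is 144, so divide each of its coefficients by 144 to get the monic form.

Final answer: s^5 - 35*s^4/36 - 119*s^3/72 + 35*s^2/24 - s/9 + 1/18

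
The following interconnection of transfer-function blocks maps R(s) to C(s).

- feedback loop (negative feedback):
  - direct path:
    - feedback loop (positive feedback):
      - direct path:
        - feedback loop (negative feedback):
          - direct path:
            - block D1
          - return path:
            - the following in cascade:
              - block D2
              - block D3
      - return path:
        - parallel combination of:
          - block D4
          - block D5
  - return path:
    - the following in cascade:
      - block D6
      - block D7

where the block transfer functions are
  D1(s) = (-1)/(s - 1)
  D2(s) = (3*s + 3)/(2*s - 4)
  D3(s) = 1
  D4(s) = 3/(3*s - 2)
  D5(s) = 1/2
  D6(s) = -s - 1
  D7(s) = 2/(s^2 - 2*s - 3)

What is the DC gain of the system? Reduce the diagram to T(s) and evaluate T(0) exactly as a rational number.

Step 1. cascade D2, D3 = (3*s + 3)/(2*s - 4)
Step 2. apply the feedback formula to D1, (D2*D3) = (4 - 2*s)/(2*s^2 - 9*s + 1)
Step 3. reduce the parallel group D4, D5 = (3*s + 4)/(6*s - 4)
Step 4. collapse the loop ([D1/(1+D1*(D2*D3))] forward, (D4+D5) return) = (-6*s^2 + 16*s - 8)/(6*s^3 - 28*s^2 + 19*s - 10)
Step 5. multiply D6, D7 (series) = (-2)/(s - 3)
Step 6. close the feedback loop around [[D1/(1+D1*(D2*D3))]/(1-[D1/(1+D1*(D2*D3))]*(D4+D5))], (D6*D7) = (-6*s^3 + 34*s^2 - 56*s + 24)/(6*s^4 - 46*s^3 + 115*s^2 - 99*s + 46)
That last expression is T(s); at s = 0 only the constant terms survive, so T(0) = 24/46 = 12/23.

Therefore the answer is 12/23.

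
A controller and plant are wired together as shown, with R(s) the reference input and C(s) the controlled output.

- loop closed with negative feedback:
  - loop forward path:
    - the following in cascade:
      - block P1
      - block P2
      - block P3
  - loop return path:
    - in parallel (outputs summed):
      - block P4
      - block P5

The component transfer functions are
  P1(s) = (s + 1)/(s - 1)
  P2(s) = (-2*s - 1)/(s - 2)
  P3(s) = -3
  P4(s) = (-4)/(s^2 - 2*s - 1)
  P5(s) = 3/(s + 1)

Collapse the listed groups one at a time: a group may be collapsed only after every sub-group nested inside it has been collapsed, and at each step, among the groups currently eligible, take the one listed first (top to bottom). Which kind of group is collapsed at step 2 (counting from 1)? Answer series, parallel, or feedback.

The answer is parallel.

Reasoning:
Step 1. combine P1, P2, P3 in series
Step 2. add P4, P5 (parallel)
Step 3. reduce the feedback loop with forward (P1*P2*P3) and return (P4+P5)
The group at step 2 is a parallel group.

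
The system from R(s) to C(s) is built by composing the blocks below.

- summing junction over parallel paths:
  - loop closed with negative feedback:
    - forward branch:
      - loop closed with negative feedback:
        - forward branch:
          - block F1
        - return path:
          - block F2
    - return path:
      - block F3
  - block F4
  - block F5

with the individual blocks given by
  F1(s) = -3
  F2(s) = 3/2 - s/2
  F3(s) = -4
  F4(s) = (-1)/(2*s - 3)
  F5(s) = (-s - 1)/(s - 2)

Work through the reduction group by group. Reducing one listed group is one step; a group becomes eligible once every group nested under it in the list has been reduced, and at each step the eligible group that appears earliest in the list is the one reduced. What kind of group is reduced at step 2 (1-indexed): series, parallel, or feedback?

Answer: feedback

Working:
(1) collapse the loop (F1 forward, F2 return)
(2) collapse the loop ([F1/(1+F1*F2)] forward, F3 return)
(3) add [[F1/(1+F1*F2)]/(1+[F1/(1+F1*F2)]*F3)], F4, F5 (parallel)
At step 2 the group reduced is feedback.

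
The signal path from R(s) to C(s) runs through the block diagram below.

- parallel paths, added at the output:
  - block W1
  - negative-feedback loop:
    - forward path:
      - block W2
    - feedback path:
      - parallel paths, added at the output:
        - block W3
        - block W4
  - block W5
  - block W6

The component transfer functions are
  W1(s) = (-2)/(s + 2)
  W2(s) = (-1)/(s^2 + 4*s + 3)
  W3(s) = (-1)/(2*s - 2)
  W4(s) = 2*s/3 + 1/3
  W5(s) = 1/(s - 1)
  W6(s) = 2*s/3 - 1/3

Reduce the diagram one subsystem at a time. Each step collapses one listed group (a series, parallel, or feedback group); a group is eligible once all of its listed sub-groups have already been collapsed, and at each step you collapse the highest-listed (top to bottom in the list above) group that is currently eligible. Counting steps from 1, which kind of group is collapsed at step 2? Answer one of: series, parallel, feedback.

Reducing step by step:

Step 1. add W3, W4 (parallel)
Step 2. reduce the feedback loop with forward W2 and return (W3+W4)
Step 3. parallel reduction of W1, [W2/(1+W2*(W3+W4))], W5, W6
So the answer for step 2 is feedback.

Answer: feedback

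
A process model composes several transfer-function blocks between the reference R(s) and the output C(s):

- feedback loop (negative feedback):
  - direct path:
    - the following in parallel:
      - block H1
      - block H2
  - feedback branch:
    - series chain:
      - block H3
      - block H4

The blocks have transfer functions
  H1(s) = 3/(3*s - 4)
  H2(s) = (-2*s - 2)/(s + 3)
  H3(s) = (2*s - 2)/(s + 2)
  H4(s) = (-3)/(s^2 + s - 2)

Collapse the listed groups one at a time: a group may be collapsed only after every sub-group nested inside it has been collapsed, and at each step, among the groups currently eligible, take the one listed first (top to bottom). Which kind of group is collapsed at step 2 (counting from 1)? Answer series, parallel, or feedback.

The answer is series.

Reasoning:
[1] sum the parallel branches H1, H2
[2] cascade H3, H4
[3] close the feedback loop around (H1+H2), (H3*H4)
The group at step 2 is a series group.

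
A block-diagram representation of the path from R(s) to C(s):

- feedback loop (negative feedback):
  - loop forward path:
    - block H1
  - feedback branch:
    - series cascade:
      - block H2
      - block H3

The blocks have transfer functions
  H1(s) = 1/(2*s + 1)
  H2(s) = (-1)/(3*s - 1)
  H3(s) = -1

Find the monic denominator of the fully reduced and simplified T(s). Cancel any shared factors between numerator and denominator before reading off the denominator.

[1] combine H2, H3 in series: 1/(3*s - 1)
[2] feedback reduction of H1, (H2*H3): (3*s - 1)/(6*s^2 + s)
T(s) is the step-2 result (common factors already cancelled). Leading coefficient of the denominator: 6. Divide through by 6 for the monic polynomial.

Answer: s^2 + s/6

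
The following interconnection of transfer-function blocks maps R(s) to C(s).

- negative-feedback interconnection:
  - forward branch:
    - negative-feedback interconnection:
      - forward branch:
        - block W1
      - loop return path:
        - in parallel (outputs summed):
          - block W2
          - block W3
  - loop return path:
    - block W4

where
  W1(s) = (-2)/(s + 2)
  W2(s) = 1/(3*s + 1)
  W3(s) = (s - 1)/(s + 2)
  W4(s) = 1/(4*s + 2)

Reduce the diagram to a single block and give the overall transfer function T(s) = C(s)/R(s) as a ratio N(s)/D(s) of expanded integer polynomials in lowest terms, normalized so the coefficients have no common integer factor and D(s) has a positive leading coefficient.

First reduce the diagram to T(s).

(1) add W2, W3 (parallel) gives (3*s^2 - s + 1)/(3*s^2 + 7*s + 2)
(2) close the feedback loop around W1, (W2+W3) gives (-6*s^2 - 14*s - 4)/(3*s^3 + 7*s^2 + 18*s + 2)
(3) feedback reduction of [W1/(1+W1*(W2+W3))], W4 - this is the overall T(s), already in the required normalized form

Answer: (-12*s^3 - 34*s^2 - 22*s - 4)/(6*s^4 + 17*s^3 + 40*s^2 + 15*s)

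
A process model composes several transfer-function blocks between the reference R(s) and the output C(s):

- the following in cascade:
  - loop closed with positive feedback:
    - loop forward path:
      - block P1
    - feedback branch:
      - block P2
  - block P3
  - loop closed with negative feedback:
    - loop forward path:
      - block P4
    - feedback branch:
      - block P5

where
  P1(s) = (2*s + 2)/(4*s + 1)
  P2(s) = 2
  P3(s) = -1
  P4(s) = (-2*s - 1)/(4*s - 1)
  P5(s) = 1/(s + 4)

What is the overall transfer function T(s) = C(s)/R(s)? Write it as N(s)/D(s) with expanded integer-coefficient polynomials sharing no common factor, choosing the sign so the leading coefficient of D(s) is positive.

The answer is (-4*s^3 - 22*s^2 - 26*s - 8)/(12*s^2 + 39*s - 15).

Reasoning:
1. collapse the loop (P1 forward, P2 return); result -2*s/3 - 2/3
2. reduce the feedback loop with forward P4 and return P5; result (-2*s^2 - 9*s - 4)/(4*s^2 + 13*s - 5)
3. reduce the series chain [P1/(1-P1*P2)], P3, [P4/(1+P4*P5)], which is the overall transfer function T(s) = C(s)/R(s) in lowest terms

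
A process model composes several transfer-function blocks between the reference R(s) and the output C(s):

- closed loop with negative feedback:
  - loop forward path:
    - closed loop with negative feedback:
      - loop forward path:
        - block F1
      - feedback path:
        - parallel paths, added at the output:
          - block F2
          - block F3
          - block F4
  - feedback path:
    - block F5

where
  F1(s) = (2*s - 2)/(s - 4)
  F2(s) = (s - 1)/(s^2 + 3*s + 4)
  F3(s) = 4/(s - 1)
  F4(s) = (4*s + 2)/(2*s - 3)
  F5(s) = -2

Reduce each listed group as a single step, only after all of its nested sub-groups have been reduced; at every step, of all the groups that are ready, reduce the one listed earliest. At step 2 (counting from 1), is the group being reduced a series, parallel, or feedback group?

The answer is feedback.

Reasoning:
(1) reduce the parallel group F2, F3, F4
(2) apply the feedback formula to F1, (F2+F3+F4)
(3) close the feedback loop around [F1/(1+F1*(F2+F3+F4))], F5
Step 2: feedback.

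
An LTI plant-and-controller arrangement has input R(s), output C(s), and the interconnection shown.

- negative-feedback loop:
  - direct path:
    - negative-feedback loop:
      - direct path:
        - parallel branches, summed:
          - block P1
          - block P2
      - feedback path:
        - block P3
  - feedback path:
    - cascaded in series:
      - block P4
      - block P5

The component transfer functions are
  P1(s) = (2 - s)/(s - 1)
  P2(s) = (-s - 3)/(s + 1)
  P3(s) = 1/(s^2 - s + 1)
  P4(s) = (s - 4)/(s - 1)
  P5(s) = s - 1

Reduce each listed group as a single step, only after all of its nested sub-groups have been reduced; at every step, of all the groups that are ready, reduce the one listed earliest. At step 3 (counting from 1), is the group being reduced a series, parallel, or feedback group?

[1] parallel reduction of P1, P2
[2] reduce the feedback loop with forward (P1+P2) and return P3
[3] combine P4, P5 in series
[4] feedback reduction of [(P1+P2)/(1+(P1+P2)*P3)], (P4*P5)
Step 3 collapses a series group.

Therefore the answer is series.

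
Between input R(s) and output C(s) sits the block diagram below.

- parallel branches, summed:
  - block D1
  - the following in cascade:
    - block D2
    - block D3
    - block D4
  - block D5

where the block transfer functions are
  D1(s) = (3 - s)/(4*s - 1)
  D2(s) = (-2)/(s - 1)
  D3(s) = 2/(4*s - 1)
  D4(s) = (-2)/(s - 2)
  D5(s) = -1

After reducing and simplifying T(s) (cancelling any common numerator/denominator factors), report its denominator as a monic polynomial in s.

Step 1: cascade D2, D3, D4 = 8/(4*s^3 - 13*s^2 + 11*s - 2)
Step 2: reduce the parallel group D1, (D2*D3*D4), D5 = (-5*s^3 + 19*s^2 - 22*s + 16)/(4*s^3 - 13*s^2 + 11*s - 2)
T(s) is the step-2 result (common factors already cancelled). Leading coefficient of the denominator: 4. Divide through by 4 for the monic polynomial.

Answer: s^3 - 13*s^2/4 + 11*s/4 - 1/2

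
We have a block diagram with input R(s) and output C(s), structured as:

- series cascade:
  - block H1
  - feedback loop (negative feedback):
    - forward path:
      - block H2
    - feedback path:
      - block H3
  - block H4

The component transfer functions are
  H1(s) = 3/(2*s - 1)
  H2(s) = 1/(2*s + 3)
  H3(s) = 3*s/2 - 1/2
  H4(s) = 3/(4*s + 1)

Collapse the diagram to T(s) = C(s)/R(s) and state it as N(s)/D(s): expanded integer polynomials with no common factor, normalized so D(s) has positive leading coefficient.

Step 1 - close the feedback loop around H2, H3, giving 2/(7*s + 5)
Step 2 - multiply H1, [H2/(1+H2*H3)], H4 (series), which is the overall transfer function T(s) = C(s)/R(s) in lowest terms

Therefore the answer is 18/(56*s^3 + 26*s^2 - 17*s - 5).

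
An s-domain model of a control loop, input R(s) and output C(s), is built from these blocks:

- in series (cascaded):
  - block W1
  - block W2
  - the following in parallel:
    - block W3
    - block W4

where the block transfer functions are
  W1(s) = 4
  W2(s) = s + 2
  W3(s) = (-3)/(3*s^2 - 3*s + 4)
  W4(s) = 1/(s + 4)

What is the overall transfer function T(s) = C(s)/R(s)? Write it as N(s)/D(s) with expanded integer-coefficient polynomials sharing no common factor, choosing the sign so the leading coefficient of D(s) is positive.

The answer is (12*s^3 - 80*s - 64)/(3*s^3 + 9*s^2 - 8*s + 16).

Reasoning:
1. reduce the parallel group W3, W4 -> (3*s^2 - 6*s - 8)/(3*s^3 + 9*s^2 - 8*s + 16)
2. series reduction of W1, W2, (W3+W4), which is the overall transfer function T(s) = C(s)/R(s) in lowest terms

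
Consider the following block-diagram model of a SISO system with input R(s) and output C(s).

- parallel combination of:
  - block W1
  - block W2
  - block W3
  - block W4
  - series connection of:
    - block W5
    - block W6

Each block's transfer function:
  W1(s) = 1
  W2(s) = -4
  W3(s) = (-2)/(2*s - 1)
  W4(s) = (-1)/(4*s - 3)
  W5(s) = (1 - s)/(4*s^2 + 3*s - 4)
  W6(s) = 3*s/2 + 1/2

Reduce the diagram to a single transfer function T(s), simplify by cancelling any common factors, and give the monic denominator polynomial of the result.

Reducing step by step:

[1] combine W5, W6 in series = (-3*s^2 + 2*s + 1)/(8*s^2 + 6*s - 8)
[2] parallel reduction of W1, W2, W3, W4, (W5*W6) = (-216*s^4 + 62*s^3 + 275*s^2 - 176*s + 19)/(64*s^4 - 32*s^3 - 100*s^2 + 98*s - 24)
That last expression is T(s), already simplified. Scaling its denominator by 1/64 (the reciprocal of the leading coefficient) yields the monic denominator.

Answer: s^4 - s^3/2 - 25*s^2/16 + 49*s/32 - 3/8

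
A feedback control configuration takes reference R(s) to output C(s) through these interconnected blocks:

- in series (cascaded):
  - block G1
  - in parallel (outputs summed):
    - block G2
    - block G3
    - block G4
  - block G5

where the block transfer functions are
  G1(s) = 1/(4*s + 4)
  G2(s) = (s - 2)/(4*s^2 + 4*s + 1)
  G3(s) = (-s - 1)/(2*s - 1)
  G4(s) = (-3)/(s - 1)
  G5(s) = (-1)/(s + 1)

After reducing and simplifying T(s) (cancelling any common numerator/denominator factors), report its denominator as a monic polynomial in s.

The answer is s^6 + 3*s^5/2 - 3*s^4/4 - 15*s^3/8 - 3*s^2/8 + 3*s/8 + 1/8.

Reasoning:
[1] sum the parallel branches G2, G3, G4 -> (-4*s^4 - 26*s^3 - 16*s^2 + 17*s + 2)/(8*s^4 - 4*s^3 - 6*s^2 + s + 1)
[2] multiply G1, (G2+G3+G4), G5 (series) -> (4*s^4 + 26*s^3 + 16*s^2 - 17*s - 2)/(32*s^6 + 48*s^5 - 24*s^4 - 60*s^3 - 12*s^2 + 12*s + 4)
Step 2 gives the fully reduced T(s), with no common factor left to cancel. The denominator's leading coefficient is 32, so divide each of its coefficients by 32 to get the monic form.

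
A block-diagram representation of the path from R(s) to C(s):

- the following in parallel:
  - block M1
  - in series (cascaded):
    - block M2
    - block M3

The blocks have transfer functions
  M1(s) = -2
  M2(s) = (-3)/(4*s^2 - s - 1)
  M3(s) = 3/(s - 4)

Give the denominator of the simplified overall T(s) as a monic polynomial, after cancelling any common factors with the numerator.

1. multiply M2, M3 (series) -> (-9)/(4*s^3 - 17*s^2 + 3*s + 4)
2. combine M1, (M2*M3) in parallel -> (-8*s^3 + 34*s^2 - 6*s - 17)/(4*s^3 - 17*s^2 + 3*s + 4)
The result of step 2 is T(s) in lowest terms. Its denominator has leading coefficient 4; dividing the denominator through by 4 makes it monic.

Hence the answer: s^3 - 17*s^2/4 + 3*s/4 + 1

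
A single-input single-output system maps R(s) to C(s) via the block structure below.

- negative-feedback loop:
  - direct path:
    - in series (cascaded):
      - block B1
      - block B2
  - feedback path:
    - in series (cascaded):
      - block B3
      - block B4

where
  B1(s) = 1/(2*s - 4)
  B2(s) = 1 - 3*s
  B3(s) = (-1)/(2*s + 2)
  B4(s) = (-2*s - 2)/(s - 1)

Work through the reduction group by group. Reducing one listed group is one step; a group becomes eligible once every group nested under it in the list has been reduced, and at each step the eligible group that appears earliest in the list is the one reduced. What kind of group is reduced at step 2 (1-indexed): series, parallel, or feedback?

The answer is series.

Reasoning:
1. multiply B1, B2 (series)
2. multiply B3, B4 (series)
3. close the feedback loop around (B1*B2), (B3*B4)
So the answer for step 2 is series.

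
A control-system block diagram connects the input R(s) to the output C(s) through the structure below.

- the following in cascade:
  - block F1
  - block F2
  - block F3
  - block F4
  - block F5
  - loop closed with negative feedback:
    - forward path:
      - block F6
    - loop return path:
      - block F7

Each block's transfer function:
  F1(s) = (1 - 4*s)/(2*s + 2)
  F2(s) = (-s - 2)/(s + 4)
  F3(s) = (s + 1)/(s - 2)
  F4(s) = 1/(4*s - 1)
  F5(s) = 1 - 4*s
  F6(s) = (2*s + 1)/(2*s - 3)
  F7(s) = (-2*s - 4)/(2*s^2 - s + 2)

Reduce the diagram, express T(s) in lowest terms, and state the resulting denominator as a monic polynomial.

Answer: s^5 - s^4 - 59*s^3/4 + 20*s^2 + s + 20

Working:
[1] apply the feedback formula to F6, F7; result (4*s^3 + 3*s + 2)/(4*s^3 - 12*s^2 - 3*s - 10)
[2] cascade F1, F2, F3, F4, F5, [F6/(1+F6*F7)]; result (-16*s^5 - 28*s^4 - 4*s^3 - 29*s^2 - 8*s + 4)/(8*s^5 - 8*s^4 - 118*s^3 + 160*s^2 + 8*s + 160)
Step 2 gives the fully reduced T(s), with no common factor left to cancel. The denominator's leading coefficient is 8, so divide each of its coefficients by 8 to get the monic form.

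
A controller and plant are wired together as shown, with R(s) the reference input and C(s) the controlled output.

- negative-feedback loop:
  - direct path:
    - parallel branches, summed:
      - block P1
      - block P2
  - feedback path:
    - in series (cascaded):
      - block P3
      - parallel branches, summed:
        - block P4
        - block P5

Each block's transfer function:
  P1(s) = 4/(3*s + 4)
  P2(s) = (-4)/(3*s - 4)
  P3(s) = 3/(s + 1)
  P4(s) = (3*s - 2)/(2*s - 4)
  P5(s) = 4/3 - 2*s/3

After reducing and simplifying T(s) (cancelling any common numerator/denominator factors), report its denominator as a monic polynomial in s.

Answer: s^4 - s^3 + 10*s^2/3 - 128*s/3 + 128/3

Working:
[1] combine P1, P2 in parallel; result (-32)/(9*s^2 - 16)
[2] reduce the parallel group P4, P5; result (-4*s^2 + 25*s - 22)/(6*s - 12)
[3] combine P3, (P4+P5) in series; result (-4*s^2 + 25*s - 22)/(2*s^2 - 2*s - 4)
[4] collapse the loop ((P1+P2) forward, (P3*(P4+P5)) return); result (-32*s^2 + 32*s + 64)/(9*s^4 - 9*s^3 + 30*s^2 - 384*s + 384)
That last expression is T(s), already simplified. Scaling its denominator by 1/9 (the reciprocal of the leading coefficient) yields the monic denominator.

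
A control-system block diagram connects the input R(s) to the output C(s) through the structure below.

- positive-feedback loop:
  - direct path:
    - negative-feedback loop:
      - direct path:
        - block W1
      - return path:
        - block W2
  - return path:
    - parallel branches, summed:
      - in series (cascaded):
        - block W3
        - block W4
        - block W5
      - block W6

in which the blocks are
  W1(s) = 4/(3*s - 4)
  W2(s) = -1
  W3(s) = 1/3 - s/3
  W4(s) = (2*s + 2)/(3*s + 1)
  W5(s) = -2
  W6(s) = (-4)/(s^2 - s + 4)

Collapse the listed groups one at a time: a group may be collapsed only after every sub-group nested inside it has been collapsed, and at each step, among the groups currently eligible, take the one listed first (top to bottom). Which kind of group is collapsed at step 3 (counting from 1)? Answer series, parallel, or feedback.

1. feedback reduction of W1, W2
2. series reduction of W3, W4, W5
3. parallel reduction of (W3*W4*W5), W6
4. close the feedback loop around [W1/(1+W1*W2)], ((W3*W4*W5)+W6)
So the answer for step 3 is parallel.

Final answer: parallel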